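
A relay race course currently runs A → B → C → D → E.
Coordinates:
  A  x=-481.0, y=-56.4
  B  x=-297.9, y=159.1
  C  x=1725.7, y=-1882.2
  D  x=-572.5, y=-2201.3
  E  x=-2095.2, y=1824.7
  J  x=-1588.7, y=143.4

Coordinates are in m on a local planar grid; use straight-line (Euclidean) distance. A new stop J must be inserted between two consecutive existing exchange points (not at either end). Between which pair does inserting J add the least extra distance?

Added distance for inserting J between each consecutive pair:
A–B: 2133.7 m
B–C: 2300.9 m
C–D: 4119.6 m
D–E: 7.0 m
Smallest added distance is 7.0 m, inserting between D and E.

between D and E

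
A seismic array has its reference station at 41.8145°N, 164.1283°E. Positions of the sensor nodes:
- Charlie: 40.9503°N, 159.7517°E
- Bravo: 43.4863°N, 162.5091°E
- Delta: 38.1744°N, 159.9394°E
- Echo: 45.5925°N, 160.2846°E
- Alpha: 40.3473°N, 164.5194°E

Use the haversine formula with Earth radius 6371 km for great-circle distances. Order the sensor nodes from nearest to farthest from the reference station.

Alpha, Bravo, Charlie, Echo, Delta

Computing each great-circle distance from 41.8145°N, 164.1283°E:
Alpha 40.3473°N, 164.5194°E: 166.4 km
Bravo 43.4863°N, 162.5091°E: 228.2 km
Charlie 40.9503°N, 159.7517°E: 377.5 km
Echo 45.5925°N, 160.2846°E: 521.3 km
Delta 38.1744°N, 159.9394°E: 539.5 km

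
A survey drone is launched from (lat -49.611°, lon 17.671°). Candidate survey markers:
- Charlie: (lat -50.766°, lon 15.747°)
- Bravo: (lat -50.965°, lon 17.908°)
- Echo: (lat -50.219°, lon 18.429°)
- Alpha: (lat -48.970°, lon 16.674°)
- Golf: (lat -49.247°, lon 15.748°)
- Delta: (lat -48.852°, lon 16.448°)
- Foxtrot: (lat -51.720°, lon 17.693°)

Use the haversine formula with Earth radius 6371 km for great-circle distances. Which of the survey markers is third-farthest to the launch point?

Bravo

Distance to each, sorted:
Foxtrot: 234.5 km
Charlie: 187.8 km
Bravo: 151.5 km
Golf: 144.8 km
Delta: 122.5 km
Alpha: 101.5 km
Echo: 86.7 km
The third-farthest is Bravo at 151.5 km.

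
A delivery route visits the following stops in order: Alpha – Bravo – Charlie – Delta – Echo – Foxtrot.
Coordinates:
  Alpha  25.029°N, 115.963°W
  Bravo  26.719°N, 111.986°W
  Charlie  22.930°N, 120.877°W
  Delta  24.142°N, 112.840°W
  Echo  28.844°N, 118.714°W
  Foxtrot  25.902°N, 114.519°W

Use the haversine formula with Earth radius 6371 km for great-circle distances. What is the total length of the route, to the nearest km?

Leg distances:
Alpha→Bravo: 440.0 km  (cumulative 440.0 km)
Bravo→Charlie: 990.9 km  (cumulative 1430.9 km)
Charlie→Delta: 830.2 km  (cumulative 2261.1 km)
Delta→Echo: 784.0 km  (cumulative 3045.1 km)
Echo→Foxtrot: 527.8 km  (cumulative 3572.9 km)
Total route length ≈ 3573 km.

3573 km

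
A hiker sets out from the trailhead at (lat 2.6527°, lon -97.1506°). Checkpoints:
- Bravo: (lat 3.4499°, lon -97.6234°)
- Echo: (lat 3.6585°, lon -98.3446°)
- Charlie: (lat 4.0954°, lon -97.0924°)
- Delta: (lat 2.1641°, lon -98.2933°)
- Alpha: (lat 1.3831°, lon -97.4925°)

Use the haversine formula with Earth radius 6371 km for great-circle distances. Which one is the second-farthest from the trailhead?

Distance to each, sorted:
Echo: 173.4 km
Charlie: 160.6 km
Alpha: 146.2 km
Delta: 138.1 km
Bravo: 103.0 km
The second-farthest is Charlie at 160.6 km.

Charlie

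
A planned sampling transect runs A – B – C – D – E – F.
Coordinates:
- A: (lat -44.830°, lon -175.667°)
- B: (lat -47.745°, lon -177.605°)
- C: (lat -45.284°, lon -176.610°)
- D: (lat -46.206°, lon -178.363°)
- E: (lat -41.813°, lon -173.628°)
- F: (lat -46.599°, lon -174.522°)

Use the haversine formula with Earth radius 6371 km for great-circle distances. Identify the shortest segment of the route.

C–D

Leg distances:
A→B: 356.7 km
B→C: 284.0 km
C→D: 170.3 km
D→E: 617.8 km
E→F: 536.9 km
The shortest leg is C–D at 170.3 km.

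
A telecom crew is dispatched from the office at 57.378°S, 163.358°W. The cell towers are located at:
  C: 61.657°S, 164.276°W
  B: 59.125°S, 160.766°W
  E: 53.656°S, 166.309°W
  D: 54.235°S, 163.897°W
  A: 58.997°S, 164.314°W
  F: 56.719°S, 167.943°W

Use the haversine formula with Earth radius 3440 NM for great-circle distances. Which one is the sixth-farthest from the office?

A

Distances from the office (57.378°S, 163.358°W):
C: 258.4 NM
E: 244.9 NM
D: 189.6 NM
F: 154.8 NM
B: 133.0 NM
A: 101.8 NM
The sixth-farthest is A at 101.8 NM.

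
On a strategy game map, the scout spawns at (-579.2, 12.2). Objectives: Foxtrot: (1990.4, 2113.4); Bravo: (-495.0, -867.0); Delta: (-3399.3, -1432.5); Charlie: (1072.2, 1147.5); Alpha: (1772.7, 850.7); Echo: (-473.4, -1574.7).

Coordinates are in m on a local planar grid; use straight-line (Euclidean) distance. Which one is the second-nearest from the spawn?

Echo

Distances from the spawn ((-579.2, 12.2)):
Bravo: 883.2 m
Echo: 1590.4 m
Charlie: 2004.0 m
Alpha: 2496.9 m
Delta: 3168.6 m
Foxtrot: 3319.3 m
The second-nearest is Echo at 1590.4 m.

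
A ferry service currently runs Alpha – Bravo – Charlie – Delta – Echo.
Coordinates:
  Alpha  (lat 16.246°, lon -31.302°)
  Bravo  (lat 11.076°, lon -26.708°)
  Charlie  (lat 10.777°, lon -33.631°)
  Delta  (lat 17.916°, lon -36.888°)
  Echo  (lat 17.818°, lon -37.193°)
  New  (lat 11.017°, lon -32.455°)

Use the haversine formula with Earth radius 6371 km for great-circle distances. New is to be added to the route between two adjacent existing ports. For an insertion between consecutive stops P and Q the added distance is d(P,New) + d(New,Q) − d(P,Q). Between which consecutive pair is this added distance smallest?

Added distance for inserting New between each consecutive pair:
Alpha–Bravo: 462.5 km
Bravo–Charlie: 1.8 km
Charlie–Delta: 166.7 km
Delta–Echo: 1781.3 km
Smallest added distance is 1.8 km, inserting between Bravo and Charlie.

between Bravo and Charlie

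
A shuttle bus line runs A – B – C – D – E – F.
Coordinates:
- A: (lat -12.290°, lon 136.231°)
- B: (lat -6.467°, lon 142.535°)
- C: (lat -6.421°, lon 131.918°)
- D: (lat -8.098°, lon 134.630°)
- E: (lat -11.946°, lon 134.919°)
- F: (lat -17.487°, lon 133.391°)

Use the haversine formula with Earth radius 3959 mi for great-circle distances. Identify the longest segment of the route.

Leg distances:
A→B: 588.6 mi
B→C: 729.0 mi
C→D: 219.0 mi
D→E: 266.6 mi
E→F: 396.2 mi
The longest leg is B–C at 729.0 mi.

B–C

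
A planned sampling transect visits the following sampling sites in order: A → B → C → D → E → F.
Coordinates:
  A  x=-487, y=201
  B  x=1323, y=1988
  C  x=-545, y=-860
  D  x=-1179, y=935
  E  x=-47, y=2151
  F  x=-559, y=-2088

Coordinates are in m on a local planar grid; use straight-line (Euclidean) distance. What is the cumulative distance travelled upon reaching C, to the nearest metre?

Leg distances:
A→B: 2543.5 m  (cumulative 2543.5 m)
B→C: 3406.0 m  (cumulative 5949.5 m)
Cumulative distance at C ≈ 5949 m.

5949 m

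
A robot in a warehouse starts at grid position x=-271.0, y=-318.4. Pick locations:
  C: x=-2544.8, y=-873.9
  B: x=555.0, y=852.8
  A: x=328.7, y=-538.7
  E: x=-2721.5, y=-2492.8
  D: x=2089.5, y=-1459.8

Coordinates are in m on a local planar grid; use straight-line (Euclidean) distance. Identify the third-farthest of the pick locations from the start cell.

C

Distances from the start cell (x=-271.0, y=-318.4):
E: 3276.1 m
D: 2622.0 m
C: 2340.7 m
B: 1433.2 m
A: 638.9 m
The third-farthest is C at 2340.7 m.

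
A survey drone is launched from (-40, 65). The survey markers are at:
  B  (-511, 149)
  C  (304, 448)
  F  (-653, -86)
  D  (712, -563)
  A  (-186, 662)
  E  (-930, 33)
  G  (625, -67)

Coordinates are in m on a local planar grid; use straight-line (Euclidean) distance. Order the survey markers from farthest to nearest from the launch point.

D, E, G, F, A, C, B

Computing each straight-line distance from (-40, 65):
D (712, -563): 979.7 m
E (-930, 33): 890.6 m
G (625, -67): 678.0 m
F (-653, -86): 631.3 m
A (-186, 662): 614.6 m
C (304, 448): 514.8 m
B (-511, 149): 478.4 m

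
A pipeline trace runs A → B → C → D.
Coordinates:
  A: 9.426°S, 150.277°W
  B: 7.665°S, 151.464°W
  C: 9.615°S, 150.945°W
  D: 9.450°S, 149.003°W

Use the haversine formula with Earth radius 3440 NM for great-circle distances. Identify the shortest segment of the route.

Leg distances:
A→B: 127.1 NM
B→C: 121.1 NM
C→D: 115.4 NM
The shortest leg is C–D at 115.4 NM.

C–D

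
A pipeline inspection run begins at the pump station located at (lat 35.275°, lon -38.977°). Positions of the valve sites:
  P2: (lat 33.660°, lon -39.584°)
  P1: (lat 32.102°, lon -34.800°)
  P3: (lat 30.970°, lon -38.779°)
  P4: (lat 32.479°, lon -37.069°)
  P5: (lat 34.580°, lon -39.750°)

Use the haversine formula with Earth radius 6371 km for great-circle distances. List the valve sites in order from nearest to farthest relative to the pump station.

P5, P2, P4, P3, P1

Distance from the pump station at (lat 35.275°, lon -38.977°) to each:
P5 (lat 34.580°, lon -39.750°): 104.6 km
P2 (lat 33.660°, lon -39.584°): 188.0 km
P4 (lat 32.479°, lon -37.069°): 357.3 km
P3 (lat 30.970°, lon -38.779°): 479.0 km
P1 (lat 32.102°, lon -34.800°): 523.2 km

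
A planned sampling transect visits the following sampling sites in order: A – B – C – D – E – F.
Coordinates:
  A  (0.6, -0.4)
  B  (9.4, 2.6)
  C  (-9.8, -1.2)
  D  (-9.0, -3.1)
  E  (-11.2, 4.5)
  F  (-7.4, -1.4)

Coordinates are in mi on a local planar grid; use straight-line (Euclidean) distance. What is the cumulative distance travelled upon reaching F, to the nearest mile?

Leg distances:
A→B: 9.3 mi  (cumulative 9.3 mi)
B→C: 19.6 mi  (cumulative 28.9 mi)
C→D: 2.1 mi  (cumulative 30.9 mi)
D→E: 7.9 mi  (cumulative 38.8 mi)
E→F: 7.0 mi  (cumulative 45.9 mi)
Cumulative distance at F ≈ 46 mi.

46 mi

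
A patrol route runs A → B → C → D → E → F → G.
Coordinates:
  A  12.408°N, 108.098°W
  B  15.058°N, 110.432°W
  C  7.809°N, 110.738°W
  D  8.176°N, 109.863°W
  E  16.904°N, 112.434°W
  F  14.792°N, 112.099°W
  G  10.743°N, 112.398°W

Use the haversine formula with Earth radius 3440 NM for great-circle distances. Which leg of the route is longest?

D–E

Leg distances:
A→B: 209.4 NM
B→C: 435.6 NM
C→D: 56.5 NM
D→E: 545.2 NM
E→F: 128.3 NM
F→G: 243.7 NM
The longest leg is D–E at 545.2 NM.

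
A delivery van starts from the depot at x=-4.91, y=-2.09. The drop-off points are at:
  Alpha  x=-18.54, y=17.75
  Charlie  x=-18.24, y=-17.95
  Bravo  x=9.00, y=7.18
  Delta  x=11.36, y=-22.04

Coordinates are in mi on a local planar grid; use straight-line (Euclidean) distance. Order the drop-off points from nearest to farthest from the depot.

Distances from the depot:
Bravo x=9.00, y=7.18: 16.7 mi
Charlie x=-18.24, y=-17.95: 20.7 mi
Alpha x=-18.54, y=17.75: 24.1 mi
Delta x=11.36, y=-22.04: 25.7 mi

Bravo, Charlie, Alpha, Delta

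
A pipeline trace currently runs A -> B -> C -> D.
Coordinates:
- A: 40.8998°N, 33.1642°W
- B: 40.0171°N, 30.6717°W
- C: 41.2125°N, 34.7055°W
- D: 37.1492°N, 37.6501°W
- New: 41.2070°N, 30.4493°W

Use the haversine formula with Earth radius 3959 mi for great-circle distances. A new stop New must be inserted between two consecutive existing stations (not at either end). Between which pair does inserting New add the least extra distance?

Added distance for inserting New between each consecutive pair:
A–B: 81.5 mi
B–C: 77.2 mi
C–D: 375.8 mi
Smallest added distance is 77.2 mi, inserting between B and C.

between B and C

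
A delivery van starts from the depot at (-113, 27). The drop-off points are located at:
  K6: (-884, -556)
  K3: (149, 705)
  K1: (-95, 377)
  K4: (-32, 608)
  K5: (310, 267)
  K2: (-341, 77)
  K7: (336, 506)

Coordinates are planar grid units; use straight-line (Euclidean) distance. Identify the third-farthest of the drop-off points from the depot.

K7

Distance to each, sorted:
K6: 966.6
K3: 726.9
K7: 656.5
K4: 586.6
K5: 486.3
K1: 350.5
K2: 233.4
The third-farthest is K7 at 656.5.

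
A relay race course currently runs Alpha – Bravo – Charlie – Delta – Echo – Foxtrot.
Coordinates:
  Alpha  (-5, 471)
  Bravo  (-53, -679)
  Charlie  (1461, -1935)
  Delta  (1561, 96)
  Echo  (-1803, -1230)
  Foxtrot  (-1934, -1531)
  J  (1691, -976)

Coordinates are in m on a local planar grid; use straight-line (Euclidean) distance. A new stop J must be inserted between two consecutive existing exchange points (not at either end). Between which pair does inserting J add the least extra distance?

between Charlie and Delta

Added distance for inserting J between each consecutive pair:
Alpha–Bravo: 2847.5 m
Bravo–Charlie: 788.1 m
Charlie–Delta: 32.6 m
Delta–Echo: 967.2 m
Echo–Foxtrot: 6842.2 m
Smallest added distance is 32.6 m, inserting between Charlie and Delta.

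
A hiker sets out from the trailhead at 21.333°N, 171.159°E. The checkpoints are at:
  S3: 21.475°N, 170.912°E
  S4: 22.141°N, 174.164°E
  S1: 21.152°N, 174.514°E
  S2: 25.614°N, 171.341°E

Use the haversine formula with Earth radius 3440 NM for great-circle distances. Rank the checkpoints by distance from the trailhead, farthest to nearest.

S2, S1, S4, S3

Computing each great-circle distance from 21.333°N, 171.159°E:
S2 25.614°N, 171.341°E: 257.2 NM
S1 21.152°N, 174.514°E: 188.1 NM
S4 22.141°N, 174.164°E: 174.5 NM
S3 21.475°N, 170.912°E: 16.2 NM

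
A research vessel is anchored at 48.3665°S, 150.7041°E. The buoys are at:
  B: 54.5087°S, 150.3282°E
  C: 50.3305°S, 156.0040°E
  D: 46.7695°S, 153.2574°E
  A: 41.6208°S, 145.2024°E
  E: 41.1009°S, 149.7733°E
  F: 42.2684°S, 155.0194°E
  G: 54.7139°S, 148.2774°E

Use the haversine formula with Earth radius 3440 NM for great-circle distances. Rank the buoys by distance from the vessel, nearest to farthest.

Distances from the vessel:
D 46.7695°S, 153.2574°E: 141.0 NM
C 50.3305°S, 156.0040°E: 238.4 NM
B 54.5087°S, 150.3282°E: 369.0 NM
G 54.7139°S, 148.2774°E: 391.7 NM
F 42.2684°S, 155.0194°E: 408.8 NM
E 41.1009°S, 149.7733°E: 438.0 NM
A 41.6208°S, 145.2024°E: 467.3 NM

D, C, B, G, F, E, A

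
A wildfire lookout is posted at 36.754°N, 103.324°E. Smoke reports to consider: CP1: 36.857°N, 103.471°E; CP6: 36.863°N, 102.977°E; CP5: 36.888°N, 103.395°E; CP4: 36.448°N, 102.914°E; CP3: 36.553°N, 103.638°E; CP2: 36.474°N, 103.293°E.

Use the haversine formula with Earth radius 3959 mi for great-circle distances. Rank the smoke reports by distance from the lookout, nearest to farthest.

Distances from the lookout:
CP5 36.888°N, 103.395°E: 10.1 mi
CP1 36.857°N, 103.471°E: 10.8 mi
CP2 36.474°N, 103.293°E: 19.4 mi
CP6 36.863°N, 102.977°E: 20.6 mi
CP3 36.553°N, 103.638°E: 22.3 mi
CP4 36.448°N, 102.914°E: 31.1 mi

CP5, CP1, CP2, CP6, CP3, CP4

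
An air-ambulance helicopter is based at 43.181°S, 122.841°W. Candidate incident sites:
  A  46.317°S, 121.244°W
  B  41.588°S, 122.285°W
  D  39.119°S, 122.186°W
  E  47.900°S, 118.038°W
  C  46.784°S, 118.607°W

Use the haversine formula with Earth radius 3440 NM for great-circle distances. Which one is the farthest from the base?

Distances from the base (43.181°S, 122.841°W):
E: 347.8 NM
C: 281.2 NM
D: 245.7 NM
A: 200.2 NM
B: 98.8 NM
The farthest is E at 347.8 NM.

E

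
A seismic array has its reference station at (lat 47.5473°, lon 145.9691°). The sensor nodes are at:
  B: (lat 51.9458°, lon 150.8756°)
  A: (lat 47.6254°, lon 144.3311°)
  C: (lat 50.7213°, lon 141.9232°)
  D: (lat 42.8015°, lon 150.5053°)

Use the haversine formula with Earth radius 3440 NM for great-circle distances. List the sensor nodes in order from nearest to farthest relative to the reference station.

A, C, B, D

Computing each great-circle distance from (lat 47.5473°, lon 145.9691°):
A (lat 47.6254°, lon 144.3311°): 66.5 NM
C (lat 50.7213°, lon 141.9232°): 248.1 NM
B (lat 51.9458°, lon 150.8756°): 325.4 NM
D (lat 42.8015°, lon 150.5053°): 343.4 NM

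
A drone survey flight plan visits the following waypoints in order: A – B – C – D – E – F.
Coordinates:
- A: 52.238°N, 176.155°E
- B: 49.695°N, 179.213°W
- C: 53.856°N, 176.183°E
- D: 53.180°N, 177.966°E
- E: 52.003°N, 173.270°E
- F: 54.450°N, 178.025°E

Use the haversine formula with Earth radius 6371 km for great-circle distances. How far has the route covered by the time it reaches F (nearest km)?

1891 km

Leg distances:
A→B: 430.2 km  (cumulative 430.2 km)
B→C: 560.5 km  (cumulative 990.6 km)
C→D: 139.8 km  (cumulative 1130.4 km)
D→E: 343.1 km  (cumulative 1473.5 km)
E→F: 417.2 km  (cumulative 1890.7 km)
Cumulative distance at F ≈ 1891 km.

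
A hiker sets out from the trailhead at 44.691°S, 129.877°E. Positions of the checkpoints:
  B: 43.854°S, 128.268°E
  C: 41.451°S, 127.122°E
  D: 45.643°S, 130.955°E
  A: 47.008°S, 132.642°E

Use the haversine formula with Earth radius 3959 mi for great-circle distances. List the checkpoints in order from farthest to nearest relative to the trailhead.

Computing each great-circle distance from 44.691°S, 129.877°E:
C 41.451°S, 127.122°E: 263.5 mi
A 47.008°S, 132.642°E: 208.2 mi
B 43.854°S, 128.268°E: 98.4 mi
D 45.643°S, 130.955°E: 84.2 mi

C, A, B, D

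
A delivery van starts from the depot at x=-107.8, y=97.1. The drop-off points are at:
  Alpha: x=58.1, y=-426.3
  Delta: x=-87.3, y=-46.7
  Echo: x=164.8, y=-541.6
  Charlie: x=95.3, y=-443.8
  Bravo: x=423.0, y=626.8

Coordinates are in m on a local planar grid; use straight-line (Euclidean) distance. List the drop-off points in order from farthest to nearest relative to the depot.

Bravo, Echo, Charlie, Alpha, Delta

Distance from the depot at x=-107.8, y=97.1 to each:
Bravo x=423.0, y=626.8: 749.9 m
Echo x=164.8, y=-541.6: 694.4 m
Charlie x=95.3, y=-443.8: 577.8 m
Alpha x=58.1, y=-426.3: 549.1 m
Delta x=-87.3, y=-46.7: 145.3 m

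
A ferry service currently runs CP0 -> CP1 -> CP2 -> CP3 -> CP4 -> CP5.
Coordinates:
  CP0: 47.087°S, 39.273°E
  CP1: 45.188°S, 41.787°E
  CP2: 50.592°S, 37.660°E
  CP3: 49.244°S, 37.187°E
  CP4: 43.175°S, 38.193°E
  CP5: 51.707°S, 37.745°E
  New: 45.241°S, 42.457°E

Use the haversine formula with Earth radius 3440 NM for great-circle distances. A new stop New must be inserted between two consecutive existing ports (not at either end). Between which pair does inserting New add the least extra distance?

Added distance for inserting New between each consecutive pair:
CP0–CP1: 46.5 NM
CP1–CP2: 38.7 NM
CP2–CP3: 613.8 NM
CP3–CP4: 176.9 NM
CP4–CP5: 139.8 NM
Smallest added distance is 38.7 NM, inserting between CP1 and CP2.

between CP1 and CP2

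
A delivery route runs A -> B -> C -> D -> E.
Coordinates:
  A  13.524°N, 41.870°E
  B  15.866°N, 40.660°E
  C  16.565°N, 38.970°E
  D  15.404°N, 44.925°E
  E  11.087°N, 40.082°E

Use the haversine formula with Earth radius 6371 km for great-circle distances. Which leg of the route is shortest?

Leg distances:
A→B: 291.1 km
B→C: 196.5 km
C→D: 649.5 km
D→E: 710.7 km
The shortest leg is B–C at 196.5 km.

B–C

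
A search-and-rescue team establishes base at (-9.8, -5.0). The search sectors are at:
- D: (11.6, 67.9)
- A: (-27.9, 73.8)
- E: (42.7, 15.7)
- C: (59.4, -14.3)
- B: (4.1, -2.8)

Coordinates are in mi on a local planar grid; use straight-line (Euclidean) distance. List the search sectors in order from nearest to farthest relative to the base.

Distances from the base:
B (4.1, -2.8): 14.1 mi
E (42.7, 15.7): 56.4 mi
C (59.4, -14.3): 69.8 mi
D (11.6, 67.9): 76.0 mi
A (-27.9, 73.8): 80.9 mi

B, E, C, D, A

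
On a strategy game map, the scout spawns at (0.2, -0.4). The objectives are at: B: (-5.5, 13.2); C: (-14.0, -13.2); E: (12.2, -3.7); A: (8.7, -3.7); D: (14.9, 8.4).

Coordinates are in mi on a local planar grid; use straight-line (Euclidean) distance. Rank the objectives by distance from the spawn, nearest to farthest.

Distance from the spawn at (0.2, -0.4) to each:
A (8.7, -3.7): 9.1 mi
E (12.2, -3.7): 12.4 mi
B (-5.5, 13.2): 14.7 mi
D (14.9, 8.4): 17.1 mi
C (-14.0, -13.2): 19.1 mi

A, E, B, D, C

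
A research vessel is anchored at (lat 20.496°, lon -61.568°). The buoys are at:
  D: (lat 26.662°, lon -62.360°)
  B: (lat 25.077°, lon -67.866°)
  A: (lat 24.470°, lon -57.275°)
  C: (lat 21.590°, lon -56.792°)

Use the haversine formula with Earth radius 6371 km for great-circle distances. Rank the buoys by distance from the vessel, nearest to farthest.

Distance from the vessel at (lat 20.496°, lon -61.568°) to each:
C (lat 21.590°, lon -56.792°): 510.3 km
A (lat 24.470°, lon -57.275°): 624.2 km
D (lat 26.662°, lon -62.360°): 690.4 km
B (lat 25.077°, lon -67.866°): 822.2 km

C, A, D, B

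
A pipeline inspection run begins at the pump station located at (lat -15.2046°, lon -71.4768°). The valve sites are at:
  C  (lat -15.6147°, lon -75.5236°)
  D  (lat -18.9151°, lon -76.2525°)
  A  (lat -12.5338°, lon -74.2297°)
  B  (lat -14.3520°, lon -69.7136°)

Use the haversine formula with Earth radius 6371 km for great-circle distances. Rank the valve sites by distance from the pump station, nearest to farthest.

Distance from the pump station at (lat -15.2046°, lon -71.4768°) to each:
B (lat -14.3520°, lon -69.7136°): 212.0 km
A (lat -12.5338°, lon -74.2297°): 420.1 km
C (lat -15.6147°, lon -75.5236°): 436.2 km
D (lat -18.9151°, lon -76.2525°): 654.1 km

B, A, C, D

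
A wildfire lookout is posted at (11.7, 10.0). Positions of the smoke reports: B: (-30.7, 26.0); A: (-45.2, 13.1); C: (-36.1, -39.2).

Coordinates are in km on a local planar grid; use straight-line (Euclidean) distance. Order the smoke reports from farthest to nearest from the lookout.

Distance from the lookout at (11.7, 10.0) to each:
C (-36.1, -39.2): 68.6 km
A (-45.2, 13.1): 57.0 km
B (-30.7, 26.0): 45.3 km

C, A, B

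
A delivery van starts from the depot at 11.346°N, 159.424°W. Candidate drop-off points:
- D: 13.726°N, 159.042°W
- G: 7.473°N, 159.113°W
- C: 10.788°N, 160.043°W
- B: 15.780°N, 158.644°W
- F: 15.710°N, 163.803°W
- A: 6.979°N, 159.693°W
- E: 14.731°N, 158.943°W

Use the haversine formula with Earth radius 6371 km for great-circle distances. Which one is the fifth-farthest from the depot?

E

Distances from the depot (11.346°N, 159.424°W):
F: 677.8 km
B: 500.2 km
A: 486.5 km
G: 432.0 km
E: 380.0 km
D: 267.9 km
C: 91.7 km
The fifth-farthest is E at 380.0 km.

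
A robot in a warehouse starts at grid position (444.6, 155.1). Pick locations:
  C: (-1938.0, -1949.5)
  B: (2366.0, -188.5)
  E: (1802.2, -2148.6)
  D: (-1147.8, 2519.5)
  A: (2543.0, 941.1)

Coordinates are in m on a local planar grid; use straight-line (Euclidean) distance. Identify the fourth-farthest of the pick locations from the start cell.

A

Distance to each, sorted:
C: 3179.0 m
D: 2850.6 m
E: 2674.0 m
A: 2240.8 m
B: 1951.9 m
The fourth-farthest is A at 2240.8 m.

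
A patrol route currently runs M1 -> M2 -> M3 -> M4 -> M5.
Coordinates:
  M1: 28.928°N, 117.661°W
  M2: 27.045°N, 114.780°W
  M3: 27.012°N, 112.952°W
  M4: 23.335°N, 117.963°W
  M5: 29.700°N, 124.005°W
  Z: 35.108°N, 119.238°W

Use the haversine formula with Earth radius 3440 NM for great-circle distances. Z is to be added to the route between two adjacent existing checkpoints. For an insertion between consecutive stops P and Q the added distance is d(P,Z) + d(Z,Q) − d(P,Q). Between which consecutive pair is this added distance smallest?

Added distance for inserting Z between each consecutive pair:
M1–M2: 725.0 NM
M2–M3: 1021.1 NM
M3–M4: 942.9 NM
M4–M5: 613.4 NM
Smallest added distance is 613.4 NM, inserting between M4 and M5.

between M4 and M5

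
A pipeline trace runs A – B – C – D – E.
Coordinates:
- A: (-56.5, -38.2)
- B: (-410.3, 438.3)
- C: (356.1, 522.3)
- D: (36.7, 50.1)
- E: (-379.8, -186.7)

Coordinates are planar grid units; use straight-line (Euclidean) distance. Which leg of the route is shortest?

Leg distances:
A→B: 593.5
B→C: 771.0
C→D: 570.1
D→E: 479.1
The shortest leg is D–E at 479.1.

D–E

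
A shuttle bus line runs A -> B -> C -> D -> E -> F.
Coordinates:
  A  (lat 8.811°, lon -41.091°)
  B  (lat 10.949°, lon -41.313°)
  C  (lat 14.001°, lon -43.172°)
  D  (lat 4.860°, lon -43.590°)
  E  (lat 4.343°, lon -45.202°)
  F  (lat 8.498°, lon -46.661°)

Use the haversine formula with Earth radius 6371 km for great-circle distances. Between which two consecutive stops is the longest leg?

C–D

Leg distances:
A→B: 239.0 km
B→C: 394.8 km
C→D: 1017.5 km
D→E: 187.7 km
E→F: 489.3 km
The longest leg is C–D at 1017.5 km.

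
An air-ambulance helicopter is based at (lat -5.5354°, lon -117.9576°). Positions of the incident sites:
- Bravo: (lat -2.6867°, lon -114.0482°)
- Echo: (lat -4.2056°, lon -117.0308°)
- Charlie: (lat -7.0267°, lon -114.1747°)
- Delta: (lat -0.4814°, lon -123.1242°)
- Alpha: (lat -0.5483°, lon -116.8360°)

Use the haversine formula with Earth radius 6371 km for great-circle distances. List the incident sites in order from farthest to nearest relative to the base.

Delta, Alpha, Bravo, Charlie, Echo

Computing each great-circle distance from (lat -5.5354°, lon -117.9576°):
Delta (lat -0.4814°, lon -123.1242°): 803.0 km
Alpha (lat -0.5483°, lon -116.8360°): 568.3 km
Bravo (lat -2.6867°, lon -114.0482°): 536.9 km
Charlie (lat -7.0267°, lon -114.1747°): 449.8 km
Echo (lat -4.2056°, lon -117.0308°): 180.0 km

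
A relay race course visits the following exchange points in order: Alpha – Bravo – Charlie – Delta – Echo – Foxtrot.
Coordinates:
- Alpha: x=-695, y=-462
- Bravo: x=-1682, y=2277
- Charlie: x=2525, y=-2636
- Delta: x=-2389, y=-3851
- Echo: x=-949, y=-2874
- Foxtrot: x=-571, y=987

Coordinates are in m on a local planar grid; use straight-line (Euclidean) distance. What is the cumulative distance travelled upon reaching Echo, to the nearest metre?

Leg distances:
Alpha→Bravo: 2911.4 m  (cumulative 2911.4 m)
Bravo→Charlie: 6468.1 m  (cumulative 9379.5 m)
Charlie→Delta: 5062.0 m  (cumulative 14441.5 m)
Delta→Echo: 1740.2 m  (cumulative 16181.6 m)
Cumulative distance at Echo ≈ 16182 m.

16182 m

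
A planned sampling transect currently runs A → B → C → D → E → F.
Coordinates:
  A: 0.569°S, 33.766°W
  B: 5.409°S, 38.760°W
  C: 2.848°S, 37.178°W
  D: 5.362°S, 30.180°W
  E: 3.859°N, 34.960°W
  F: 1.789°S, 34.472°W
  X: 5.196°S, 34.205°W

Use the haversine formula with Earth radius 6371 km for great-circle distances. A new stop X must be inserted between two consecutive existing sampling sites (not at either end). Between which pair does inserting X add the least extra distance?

Added distance for inserting X between each consecutive pair:
A–B: 249.0 km
B–C: 591.0 km
C–D: 41.7 km
D–E: 301.8 km
E–F: 760.0 km
Smallest added distance is 41.7 km, inserting between C and D.

between C and D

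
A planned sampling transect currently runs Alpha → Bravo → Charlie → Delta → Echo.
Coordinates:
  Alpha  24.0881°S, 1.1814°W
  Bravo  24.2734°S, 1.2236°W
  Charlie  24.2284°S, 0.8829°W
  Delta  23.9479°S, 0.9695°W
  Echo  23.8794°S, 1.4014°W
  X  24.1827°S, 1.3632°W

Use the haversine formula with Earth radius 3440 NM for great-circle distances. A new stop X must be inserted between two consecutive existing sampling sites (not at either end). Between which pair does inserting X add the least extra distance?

between Alpha and Bravo

Added distance for inserting X between each consecutive pair:
Alpha–Bravo: 9.5 NM
Bravo–Charlie: 17.0 NM
Charlie–Delta: 34.7 NM
Delta–Echo: 20.0 NM
Smallest added distance is 9.5 NM, inserting between Alpha and Bravo.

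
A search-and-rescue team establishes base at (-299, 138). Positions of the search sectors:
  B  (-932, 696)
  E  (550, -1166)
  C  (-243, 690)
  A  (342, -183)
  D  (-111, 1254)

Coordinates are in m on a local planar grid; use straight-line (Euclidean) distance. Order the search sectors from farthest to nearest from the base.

E, D, B, A, C

Computing each straight-line distance from (-299, 138):
E (550, -1166): 1556.0 m
D (-111, 1254): 1131.7 m
B (-932, 696): 843.8 m
A (342, -183): 716.9 m
C (-243, 690): 554.8 m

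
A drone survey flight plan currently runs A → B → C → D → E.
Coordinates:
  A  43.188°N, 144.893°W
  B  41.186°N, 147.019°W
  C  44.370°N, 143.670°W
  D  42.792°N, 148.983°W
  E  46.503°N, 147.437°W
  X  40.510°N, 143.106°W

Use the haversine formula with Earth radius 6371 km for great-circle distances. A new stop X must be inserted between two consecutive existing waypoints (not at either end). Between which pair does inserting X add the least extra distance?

Added distance for inserting X between each consecutive pair:
A–B: 386.9 km
B–C: 322.1 km
C–D: 519.4 km
D–E: 871.8 km
Smallest added distance is 322.1 km, inserting between B and C.

between B and C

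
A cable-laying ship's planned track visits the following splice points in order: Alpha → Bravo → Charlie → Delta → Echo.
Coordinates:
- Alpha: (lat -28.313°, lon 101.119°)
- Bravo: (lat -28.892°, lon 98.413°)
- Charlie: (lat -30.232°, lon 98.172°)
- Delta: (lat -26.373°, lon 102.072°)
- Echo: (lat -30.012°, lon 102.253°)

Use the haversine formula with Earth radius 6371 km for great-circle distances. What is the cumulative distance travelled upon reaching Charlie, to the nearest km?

Leg distances:
Alpha→Bravo: 271.9 km  (cumulative 271.9 km)
Bravo→Charlie: 150.8 km  (cumulative 422.7 km)
Cumulative distance at Charlie ≈ 423 km.

423 km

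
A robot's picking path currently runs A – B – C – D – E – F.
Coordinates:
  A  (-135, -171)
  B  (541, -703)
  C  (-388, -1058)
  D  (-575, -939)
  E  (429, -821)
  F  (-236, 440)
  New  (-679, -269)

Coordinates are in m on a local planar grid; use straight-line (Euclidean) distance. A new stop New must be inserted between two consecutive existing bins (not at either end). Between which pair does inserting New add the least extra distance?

Added distance for inserting New between each consecutive pair:
A–B: 987.4 m
B–C: 1141.3 m
C–D: 1297.3 m
D–E: 905.0 m
E–F: 648.3 m
Smallest added distance is 648.3 m, inserting between E and F.

between E and F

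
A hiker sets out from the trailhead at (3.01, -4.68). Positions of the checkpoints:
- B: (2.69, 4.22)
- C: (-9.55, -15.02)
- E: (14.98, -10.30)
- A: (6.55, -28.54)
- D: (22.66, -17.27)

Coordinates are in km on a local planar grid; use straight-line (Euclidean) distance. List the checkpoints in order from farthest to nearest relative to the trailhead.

Distance from the trailhead at (3.01, -4.68) to each:
A (6.55, -28.54): 24.1 km
D (22.66, -17.27): 23.3 km
C (-9.55, -15.02): 16.3 km
E (14.98, -10.30): 13.2 km
B (2.69, 4.22): 8.9 km

A, D, C, E, B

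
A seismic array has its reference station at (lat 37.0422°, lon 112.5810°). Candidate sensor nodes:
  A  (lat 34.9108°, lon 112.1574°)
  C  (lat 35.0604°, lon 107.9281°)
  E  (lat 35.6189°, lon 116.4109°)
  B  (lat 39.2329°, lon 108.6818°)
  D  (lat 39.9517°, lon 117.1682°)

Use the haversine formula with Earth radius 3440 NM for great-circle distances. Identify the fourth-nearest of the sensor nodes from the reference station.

C

Distance to each, sorted:
A: 129.6 NM
E: 204.0 NM
B: 226.2 NM
C: 255.2 NM
D: 277.4 NM
The fourth-nearest is C at 255.2 NM.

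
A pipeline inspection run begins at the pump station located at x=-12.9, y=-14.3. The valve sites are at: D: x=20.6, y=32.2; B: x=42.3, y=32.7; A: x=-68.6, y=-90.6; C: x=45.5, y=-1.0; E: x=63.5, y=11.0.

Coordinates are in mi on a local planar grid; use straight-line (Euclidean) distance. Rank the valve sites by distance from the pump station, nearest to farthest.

D, C, B, E, A

Computing each straight-line distance from x=-12.9, y=-14.3:
D x=20.6, y=32.2: 57.3 mi
C x=45.5, y=-1.0: 59.9 mi
B x=42.3, y=32.7: 72.5 mi
E x=63.5, y=11.0: 80.5 mi
A x=-68.6, y=-90.6: 94.5 mi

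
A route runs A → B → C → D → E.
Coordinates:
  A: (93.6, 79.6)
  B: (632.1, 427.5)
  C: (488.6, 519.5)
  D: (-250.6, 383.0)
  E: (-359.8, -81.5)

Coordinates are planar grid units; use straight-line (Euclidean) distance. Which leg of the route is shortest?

Leg distances:
A→B: 641.1
B→C: 170.5
C→D: 751.7
D→E: 477.2
The shortest leg is B–C at 170.5.

B–C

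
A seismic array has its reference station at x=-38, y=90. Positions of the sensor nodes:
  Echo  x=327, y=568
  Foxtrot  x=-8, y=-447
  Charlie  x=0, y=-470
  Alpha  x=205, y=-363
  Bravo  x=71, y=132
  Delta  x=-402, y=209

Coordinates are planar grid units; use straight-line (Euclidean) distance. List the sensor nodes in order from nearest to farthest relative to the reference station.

Computing each straight-line distance from x=-38, y=90:
Bravo x=71, y=132: 116.8
Delta x=-402, y=209: 383.0
Alpha x=205, y=-363: 514.1
Foxtrot x=-8, y=-447: 537.8
Charlie x=0, y=-470: 561.3
Echo x=327, y=568: 601.4

Bravo, Delta, Alpha, Foxtrot, Charlie, Echo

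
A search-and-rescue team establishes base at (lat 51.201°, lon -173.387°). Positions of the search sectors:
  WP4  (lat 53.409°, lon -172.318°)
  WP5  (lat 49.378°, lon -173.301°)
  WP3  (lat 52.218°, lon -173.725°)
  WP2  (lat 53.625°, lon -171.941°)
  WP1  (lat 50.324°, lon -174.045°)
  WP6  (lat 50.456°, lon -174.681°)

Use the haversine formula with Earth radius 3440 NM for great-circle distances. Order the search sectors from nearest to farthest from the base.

WP1, WP3, WP6, WP5, WP4, WP2

Distances from the base:
WP1 (lat 50.324°, lon -174.045°): 58.3 NM
WP3 (lat 52.218°, lon -173.725°): 62.3 NM
WP6 (lat 50.456°, lon -174.681°): 66.4 NM
WP5 (lat 49.378°, lon -173.301°): 109.5 NM
WP4 (lat 53.409°, lon -172.318°): 138.2 NM
WP2 (lat 53.625°, lon -171.941°): 154.9 NM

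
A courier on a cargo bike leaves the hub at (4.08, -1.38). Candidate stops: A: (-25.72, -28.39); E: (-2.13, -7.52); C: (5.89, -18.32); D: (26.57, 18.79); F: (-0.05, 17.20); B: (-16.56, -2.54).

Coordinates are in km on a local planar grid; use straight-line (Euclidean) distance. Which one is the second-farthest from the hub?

Distances from the hub ((4.08, -1.38)):
A: 40.2 km
D: 30.2 km
B: 20.7 km
F: 19.0 km
C: 17.0 km
E: 8.7 km
The second-farthest is D at 30.2 km.

D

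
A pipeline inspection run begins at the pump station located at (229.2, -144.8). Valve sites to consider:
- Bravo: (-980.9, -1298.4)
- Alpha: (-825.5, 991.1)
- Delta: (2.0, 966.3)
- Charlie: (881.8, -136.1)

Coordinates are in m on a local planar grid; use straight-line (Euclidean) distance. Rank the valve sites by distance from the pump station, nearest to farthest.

Computing each straight-line distance from (229.2, -144.8):
Charlie (881.8, -136.1): 652.7 m
Delta (2.0, 966.3): 1134.1 m
Alpha (-825.5, 991.1): 1550.1 m
Bravo (-980.9, -1298.4): 1671.9 m

Charlie, Delta, Alpha, Bravo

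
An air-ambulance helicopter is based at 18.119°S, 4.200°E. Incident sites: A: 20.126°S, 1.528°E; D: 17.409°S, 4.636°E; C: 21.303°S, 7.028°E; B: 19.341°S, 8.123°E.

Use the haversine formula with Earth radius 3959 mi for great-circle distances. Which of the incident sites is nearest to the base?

Distance to each, sorted:
D: 56.8 mi
A: 222.8 mi
B: 270.2 mi
C: 286.8 mi
The nearest is D at 56.8 mi.

D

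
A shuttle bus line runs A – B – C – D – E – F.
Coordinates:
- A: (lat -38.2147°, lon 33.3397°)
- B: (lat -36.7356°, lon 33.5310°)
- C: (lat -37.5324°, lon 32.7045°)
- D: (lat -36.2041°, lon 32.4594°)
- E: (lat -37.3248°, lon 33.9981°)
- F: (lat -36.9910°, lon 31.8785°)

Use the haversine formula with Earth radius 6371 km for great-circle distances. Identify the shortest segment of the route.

Leg distances:
A→B: 165.3 km
B→C: 115.0 km
C→D: 149.3 km
D→E: 185.2 km
E→F: 191.5 km
The shortest leg is B–C at 115.0 km.

B–C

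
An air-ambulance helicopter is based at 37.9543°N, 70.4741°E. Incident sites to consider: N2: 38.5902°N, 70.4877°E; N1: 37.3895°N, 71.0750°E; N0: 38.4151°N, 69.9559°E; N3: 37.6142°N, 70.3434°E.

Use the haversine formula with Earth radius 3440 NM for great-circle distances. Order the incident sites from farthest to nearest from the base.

N1, N2, N0, N3

Distance from the base at 37.9543°N, 70.4741°E to each:
N1 37.3895°N, 71.0750°E: 44.3 NM
N2 38.5902°N, 70.4877°E: 38.2 NM
N0 38.4151°N, 69.9559°E: 36.9 NM
N3 37.6142°N, 70.3434°E: 21.3 NM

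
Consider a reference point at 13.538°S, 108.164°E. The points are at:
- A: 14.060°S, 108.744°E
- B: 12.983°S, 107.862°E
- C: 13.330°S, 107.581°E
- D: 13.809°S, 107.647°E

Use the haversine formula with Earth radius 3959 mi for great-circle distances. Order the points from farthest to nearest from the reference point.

A, B, C, D

Distance from the reference point at 13.538°S, 108.164°E to each:
A 14.060°S, 108.744°E: 53.1 mi
B 12.983°S, 107.862°E: 43.4 mi
C 13.330°S, 107.581°E: 41.7 mi
D 13.809°S, 107.647°E: 39.4 mi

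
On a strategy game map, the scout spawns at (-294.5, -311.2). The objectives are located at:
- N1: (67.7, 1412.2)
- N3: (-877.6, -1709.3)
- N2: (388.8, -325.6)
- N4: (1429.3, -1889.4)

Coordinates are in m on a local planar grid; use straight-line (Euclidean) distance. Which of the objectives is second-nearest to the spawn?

Distances from the spawn ((-294.5, -311.2)):
N2: 683.5 m
N3: 1514.8 m
N1: 1761.0 m
N4: 2337.1 m
The second-nearest is N3 at 1514.8 m.

N3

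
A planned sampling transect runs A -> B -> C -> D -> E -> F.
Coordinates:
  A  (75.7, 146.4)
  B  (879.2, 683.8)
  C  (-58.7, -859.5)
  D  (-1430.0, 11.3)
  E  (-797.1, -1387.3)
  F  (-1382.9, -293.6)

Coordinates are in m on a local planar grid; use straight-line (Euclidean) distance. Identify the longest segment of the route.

Leg distances:
A→B: 966.6 m
B→C: 1805.9 m
C→D: 1624.4 m
D→E: 1535.1 m
E→F: 1240.7 m
The longest leg is B–C at 1805.9 m.

B–C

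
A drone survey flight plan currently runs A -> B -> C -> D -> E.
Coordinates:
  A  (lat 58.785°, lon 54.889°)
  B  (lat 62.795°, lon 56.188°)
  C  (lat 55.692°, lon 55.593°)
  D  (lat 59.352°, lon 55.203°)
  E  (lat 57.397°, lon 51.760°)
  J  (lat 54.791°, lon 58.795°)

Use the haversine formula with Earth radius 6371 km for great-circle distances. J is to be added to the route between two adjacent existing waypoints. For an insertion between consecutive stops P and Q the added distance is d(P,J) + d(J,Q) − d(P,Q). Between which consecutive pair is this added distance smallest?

Added distance for inserting J between each consecutive pair:
A–B: 954.6 km
B–C: 338.2 km
C–D: 370.2 km
D–E: 779.1 km
Smallest added distance is 338.2 km, inserting between B and C.

between B and C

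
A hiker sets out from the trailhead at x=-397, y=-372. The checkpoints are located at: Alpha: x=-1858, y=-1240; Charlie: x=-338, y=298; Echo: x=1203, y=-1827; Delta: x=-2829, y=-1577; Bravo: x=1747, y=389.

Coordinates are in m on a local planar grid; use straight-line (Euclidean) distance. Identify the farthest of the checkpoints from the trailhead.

Distances from the trailhead (x=-397, y=-372):
Delta: 2714.2 m
Bravo: 2275.1 m
Echo: 2162.6 m
Alpha: 1699.4 m
Charlie: 672.6 m
The farthest is Delta at 2714.2 m.

Delta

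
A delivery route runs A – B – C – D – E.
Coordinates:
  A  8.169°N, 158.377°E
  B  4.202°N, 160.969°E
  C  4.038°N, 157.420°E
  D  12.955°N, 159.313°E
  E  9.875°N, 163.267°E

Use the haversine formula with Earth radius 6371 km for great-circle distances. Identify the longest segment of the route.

C–D

Leg distances:
A→B: 526.0 km
B→C: 394.0 km
C→D: 1013.1 km
D→E: 550.4 km
The longest leg is C–D at 1013.1 km.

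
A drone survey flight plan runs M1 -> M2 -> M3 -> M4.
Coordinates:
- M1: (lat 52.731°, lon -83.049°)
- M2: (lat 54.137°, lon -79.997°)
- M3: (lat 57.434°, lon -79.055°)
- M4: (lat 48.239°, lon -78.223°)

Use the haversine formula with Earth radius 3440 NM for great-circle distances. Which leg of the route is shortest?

M1–M2

Leg distances:
M1→M2: 138.0 NM
M2→M3: 200.5 NM
M3→M4: 552.9 NM
The shortest leg is M1–M2 at 138.0 NM.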